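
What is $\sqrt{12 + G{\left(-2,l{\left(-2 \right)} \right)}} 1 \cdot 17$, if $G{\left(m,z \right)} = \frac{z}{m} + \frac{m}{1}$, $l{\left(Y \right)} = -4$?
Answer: $34 \sqrt{3} \approx 58.89$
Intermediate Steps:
$G{\left(m,z \right)} = m + \frac{z}{m}$ ($G{\left(m,z \right)} = \frac{z}{m} + m 1 = \frac{z}{m} + m = m + \frac{z}{m}$)
$\sqrt{12 + G{\left(-2,l{\left(-2 \right)} \right)}} 1 \cdot 17 = \sqrt{12 - \left(2 + \frac{4}{-2}\right)} 1 \cdot 17 = \sqrt{12 - 0} \cdot 1 \cdot 17 = \sqrt{12 + \left(-2 + 2\right)} 1 \cdot 17 = \sqrt{12 + 0} \cdot 1 \cdot 17 = \sqrt{12} \cdot 1 \cdot 17 = 2 \sqrt{3} \cdot 1 \cdot 17 = 2 \sqrt{3} \cdot 17 = 34 \sqrt{3}$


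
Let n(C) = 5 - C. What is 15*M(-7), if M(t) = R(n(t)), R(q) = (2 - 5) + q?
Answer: 135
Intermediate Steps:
R(q) = -3 + q
M(t) = 2 - t (M(t) = -3 + (5 - t) = 2 - t)
15*M(-7) = 15*(2 - 1*(-7)) = 15*(2 + 7) = 15*9 = 135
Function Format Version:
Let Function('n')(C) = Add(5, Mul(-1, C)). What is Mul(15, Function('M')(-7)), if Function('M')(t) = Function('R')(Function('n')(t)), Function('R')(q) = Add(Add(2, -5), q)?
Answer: 135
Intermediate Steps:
Function('R')(q) = Add(-3, q)
Function('M')(t) = Add(2, Mul(-1, t)) (Function('M')(t) = Add(-3, Add(5, Mul(-1, t))) = Add(2, Mul(-1, t)))
Mul(15, Function('M')(-7)) = Mul(15, Add(2, Mul(-1, -7))) = Mul(15, Add(2, 7)) = Mul(15, 9) = 135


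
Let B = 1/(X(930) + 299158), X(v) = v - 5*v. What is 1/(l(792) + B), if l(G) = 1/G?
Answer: 10635768/13465 ≈ 789.88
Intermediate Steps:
X(v) = -4*v
l(G) = 1/G
B = 1/295438 (B = 1/(-4*930 + 299158) = 1/(-3720 + 299158) = 1/295438 ≈ 3.3848e-6)
1/(l(792) + B) = 1/(1/792 + 1/295438) = 1/(13465/10635768) = 10635768/13465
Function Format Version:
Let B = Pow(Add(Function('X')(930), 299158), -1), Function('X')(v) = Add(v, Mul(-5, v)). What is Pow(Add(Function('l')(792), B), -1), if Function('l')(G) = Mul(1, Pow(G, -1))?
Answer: Rational(10635768, 13465) ≈ 789.88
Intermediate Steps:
Function('X')(v) = Mul(-4, v)
Function('l')(G) = Pow(G, -1)
B = Rational(1, 295438) (B = Pow(Add(Mul(-4, 930), 299158), -1) = Pow(Add(-3720, 299158), -1) = Pow(295438, -1) = Rational(1, 295438) ≈ 3.3848e-6)
Pow(Add(Function('l')(792), B), -1) = Pow(Add(Pow(792, -1), Rational(1, 295438)), -1) = Pow(Add(Rational(1, 792), Rational(1, 295438)), -1) = Pow(Rational(13465, 10635768), -1) = Rational(10635768, 13465)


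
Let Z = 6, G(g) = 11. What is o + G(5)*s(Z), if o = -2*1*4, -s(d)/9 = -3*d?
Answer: 1774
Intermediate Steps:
s(d) = 27*d (s(d) = -(-27)*d = 27*d)
o = -8 (o = -2*4 = -8)
o + G(5)*s(Z) = -8 + 11*(27*6) = -8 + 11*162 = -8 + 1782 = 1774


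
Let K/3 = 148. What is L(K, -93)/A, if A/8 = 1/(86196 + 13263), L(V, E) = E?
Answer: -9249687/8 ≈ -1.1562e+6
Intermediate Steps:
K = 444 (K = 3*148 = 444)
A = 8/99459 (A = 8/(86196 + 13263) = 8/99459 ≈ 8.0435e-5)
L(K, -93)/A = -93/8/99459 = -93*99459/8 = -9249687/8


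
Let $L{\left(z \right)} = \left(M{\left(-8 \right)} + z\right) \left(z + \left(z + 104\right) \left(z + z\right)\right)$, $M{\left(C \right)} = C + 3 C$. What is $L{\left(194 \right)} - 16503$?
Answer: $18746013$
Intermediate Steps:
$M{\left(C \right)} = 4 C$
$L{\left(z \right)} = \left(-32 + z\right) \left(z + 2 z \left(104 + z\right)\right)$ ($L{\left(z \right)} = \left(4 \left(-8\right) + z\right) \left(z + \left(z + 104\right) \left(z + z\right)\right) = \left(-32 + z\right) \left(z + \left(104 + z\right) 2 z\right) = \left(-32 + z\right) \left(z + 2 z \left(104 + z\right)\right)$)
$L{\left(194 \right)} - 16503 = 194 \left(-6688 + 2 \cdot 194^{2} + 145 \cdot 194\right) - 16503 = 194 \left(-6688 + 2 \cdot 37636 + 28130\right) - 16503 = 194 \left(-6688 + 75272 + 28130\right) - 16503 = 194 \cdot 96714 - 16503 = 18762516 - 16503 = 18746013$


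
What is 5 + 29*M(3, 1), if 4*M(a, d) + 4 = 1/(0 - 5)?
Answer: -509/20 ≈ -25.450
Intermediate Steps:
M(a, d) = -21/20 (M(a, d) = -1 + 1/(4*(0 - 5)) = -1 + (1/4)/(-5) = -1 + (1/4)*(-1/5) = -1 - 1/20 = -21/20)
5 + 29*M(3, 1) = 5 + 29*(-21/20) = 5 - 609/20 = -509/20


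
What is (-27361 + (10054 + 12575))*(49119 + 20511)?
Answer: -329489160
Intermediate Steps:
(-27361 + (10054 + 12575))*(49119 + 20511) = (-27361 + 22629)*69630 = -4732*69630 = -329489160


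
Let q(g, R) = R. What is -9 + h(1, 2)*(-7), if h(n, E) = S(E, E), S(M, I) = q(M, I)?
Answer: -23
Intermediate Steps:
S(M, I) = I
h(n, E) = E
-9 + h(1, 2)*(-7) = -9 + 2*(-7) = -9 - 14 = -23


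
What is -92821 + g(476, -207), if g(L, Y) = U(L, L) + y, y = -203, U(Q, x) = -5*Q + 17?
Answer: -95387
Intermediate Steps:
U(Q, x) = 17 - 5*Q
g(L, Y) = -186 - 5*L (g(L, Y) = (17 - 5*L) - 203 = -186 - 5*L)
-92821 + g(476, -207) = -92821 + (-186 - 5*476) = -92821 + (-186 - 2380) = -92821 - 2566 = -95387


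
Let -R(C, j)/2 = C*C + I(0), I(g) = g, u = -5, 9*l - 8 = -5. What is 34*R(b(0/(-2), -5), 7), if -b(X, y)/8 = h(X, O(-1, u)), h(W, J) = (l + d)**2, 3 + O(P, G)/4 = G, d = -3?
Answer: -17825792/81 ≈ -2.2007e+5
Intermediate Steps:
l = 1/3 (l = 8/9 + (1/9)*(-5) = 8/9 - 5/9 = 1/3 ≈ 0.33333)
O(P, G) = -12 + 4*G
h(W, J) = 64/9 (h(W, J) = (1/3 - 3)**2 = (-8/3)**2 = 64/9)
b(X, y) = -512/9 (b(X, y) = -8*64/9 = -512/9)
R(C, j) = -2*C**2 (R(C, j) = -2*(C*C + 0) = -2*(C**2 + 0) = -2*C**2)
34*R(b(0/(-2), -5), 7) = 34*(-2*(-512/9)**2) = 34*(-2*262144/81) = 34*(-524288/81) = -17825792/81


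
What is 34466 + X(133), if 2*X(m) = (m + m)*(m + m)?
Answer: 69844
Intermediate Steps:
X(m) = 2*m**2 (X(m) = ((m + m)*(m + m))/2 = ((2*m)*(2*m))/2 = (4*m**2)/2 = 2*m**2)
34466 + X(133) = 34466 + 2*133**2 = 34466 + 2*17689 = 34466 + 35378 = 69844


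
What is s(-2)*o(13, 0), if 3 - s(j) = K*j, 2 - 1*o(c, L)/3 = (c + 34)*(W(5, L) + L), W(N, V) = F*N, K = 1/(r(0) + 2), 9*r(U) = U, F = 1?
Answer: -2796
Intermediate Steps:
r(U) = U/9
K = ½ (K = 1/((⅑)*0 + 2) = 1/(0 + 2) = 1/2 = ½ ≈ 0.50000)
W(N, V) = N (W(N, V) = 1*N = N)
o(c, L) = 6 - 3*(5 + L)*(34 + c) (o(c, L) = 6 - 3*(c + 34)*(5 + L) = 6 - 3*(34 + c)*(5 + L) = 6 - 3*(5 + L)*(34 + c))
s(j) = 3 - j/2
s(-2)*o(13, 0) = (3 - ½*(-2))*(-504 - 102*0 - 15*13 - 3*0*13) = (3 + 1)*(-504 + 0 - 195 + 0) = 4*(-699) = -2796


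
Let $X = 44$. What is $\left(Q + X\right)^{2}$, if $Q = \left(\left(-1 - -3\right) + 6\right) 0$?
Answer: $1936$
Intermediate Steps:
$Q = 0$ ($Q = \left(\left(-1 + 3\right) + 6\right) 0 = \left(2 + 6\right) 0 = 8 \cdot 0 = 0$)
$\left(Q + X\right)^{2} = \left(0 + 44\right)^{2} = 44^{2} = 1936$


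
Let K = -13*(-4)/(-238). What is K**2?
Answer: 676/14161 ≈ 0.047737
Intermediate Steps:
K = -26/119 (K = 52*(-1/238) = -26/119 ≈ -0.21849)
K**2 = (-26/119)**2 = 676/14161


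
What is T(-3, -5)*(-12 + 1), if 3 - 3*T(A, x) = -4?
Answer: -77/3 ≈ -25.667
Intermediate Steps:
T(A, x) = 7/3 (T(A, x) = 1 - 1/3*(-4) = 1 + 4/3 = 7/3)
T(-3, -5)*(-12 + 1) = 7*(-12 + 1)/3 = (7/3)*(-11) = -77/3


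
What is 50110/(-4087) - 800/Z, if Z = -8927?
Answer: -444062370/36484649 ≈ -12.171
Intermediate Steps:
50110/(-4087) - 800/Z = 50110/(-4087) - 800/(-8927) = 50110*(-1/4087) - 800*(-1/8927) = -50110/4087 + 800/8927 = -444062370/36484649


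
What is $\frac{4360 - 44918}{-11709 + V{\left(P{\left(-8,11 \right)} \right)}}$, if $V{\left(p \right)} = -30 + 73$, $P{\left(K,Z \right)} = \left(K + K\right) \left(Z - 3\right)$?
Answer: $\frac{20279}{5833} \approx 3.4766$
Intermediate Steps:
$P{\left(K,Z \right)} = 2 K \left(-3 + Z\right)$
$V{\left(p \right)} = 43$
$\frac{4360 - 44918}{-11709 + V{\left(P{\left(-8,11 \right)} \right)}} = \frac{4360 - 44918}{-11709 + 43} = - \frac{40558}{-11666} = \left(-40558\right) \left(- \frac{1}{11666}\right) = \frac{20279}{5833}$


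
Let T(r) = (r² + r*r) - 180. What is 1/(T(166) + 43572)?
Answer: 1/98504 ≈ 1.0152e-5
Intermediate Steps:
T(r) = -180 + 2*r² (T(r) = (r² + r²) - 180 = 2*r² - 180 = -180 + 2*r²)
1/(T(166) + 43572) = 1/((-180 + 2*166²) + 43572) = 1/((-180 + 2*27556) + 43572) = 1/((-180 + 55112) + 43572) = 1/(54932 + 43572) = 1/98504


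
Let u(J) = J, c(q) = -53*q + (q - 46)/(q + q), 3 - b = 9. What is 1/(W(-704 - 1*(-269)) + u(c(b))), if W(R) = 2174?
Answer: 3/7489 ≈ 0.00040059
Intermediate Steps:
b = -6 (b = 3 - 1*9 = 3 - 9 = -6)
c(q) = -53*q + (-46 + q)/(2*q) (c(q) = -53*q + (-46 + q)/((2*q)) = -53*q + (-46 + q)*(1/(2*q)) = -53*q + (-46 + q)/(2*q))
1/(W(-704 - 1*(-269)) + u(c(b))) = 1/(2174 + (½ - 53*(-6) - 23/(-6))) = 1/(2174 + (½ + 318 - 23*(-⅙))) = 1/(2174 + (½ + 318 + 23/6)) = 1/(2174 + 967/3) = 1/(7489/3) = 3/7489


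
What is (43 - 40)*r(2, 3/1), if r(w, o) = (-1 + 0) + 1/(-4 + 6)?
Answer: -3/2 ≈ -1.5000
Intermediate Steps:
r(w, o) = -½ (r(w, o) = -1 + 1/2 = -1 + ½ = -½)
(43 - 40)*r(2, 3/1) = (43 - 40)*(-½) = 3*(-½) = -3/2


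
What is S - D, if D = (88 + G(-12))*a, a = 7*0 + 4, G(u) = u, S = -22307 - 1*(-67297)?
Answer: 44686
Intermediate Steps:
S = 44990 (S = -22307 + 67297 = 44990)
a = 4 (a = 0 + 4 = 4)
D = 304 (D = (88 - 12)*4 = 76*4 = 304)
S - D = 44990 - 1*304 = 44990 - 304 = 44686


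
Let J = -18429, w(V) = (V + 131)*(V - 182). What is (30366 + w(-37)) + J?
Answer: -8649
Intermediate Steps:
w(V) = (-182 + V)*(131 + V) (w(V) = (131 + V)*(-182 + V) = (-182 + V)*(131 + V))
(30366 + w(-37)) + J = (30366 + (-23842 + (-37)² - 51*(-37))) - 18429 = (30366 + (-23842 + 1369 + 1887)) - 18429 = (30366 - 20586) - 18429 = 9780 - 18429 = -8649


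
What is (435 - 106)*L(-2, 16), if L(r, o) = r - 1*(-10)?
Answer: 2632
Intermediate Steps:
L(r, o) = 10 + r (L(r, o) = r + 10 = 10 + r)
(435 - 106)*L(-2, 16) = (435 - 106)*(10 - 2) = 329*8 = 2632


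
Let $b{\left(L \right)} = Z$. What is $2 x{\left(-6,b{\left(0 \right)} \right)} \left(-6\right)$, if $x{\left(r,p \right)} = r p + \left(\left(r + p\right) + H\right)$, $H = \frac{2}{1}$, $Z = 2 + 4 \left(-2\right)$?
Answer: $-312$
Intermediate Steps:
$Z = -6$ ($Z = 2 - 8 = -6$)
$b{\left(L \right)} = -6$
$H = 2$ ($H = 2 \cdot 1 = 2$)
$x{\left(r,p \right)} = 2 + p + r + p r$ ($x{\left(r,p \right)} = r p + \left(\left(r + p\right) + 2\right) = p r + \left(\left(p + r\right) + 2\right) = p r + \left(2 + p + r\right) = 2 + p + r + p r$)
$2 x{\left(-6,b{\left(0 \right)} \right)} \left(-6\right) = 2 \left(2 - 6 - 6 - -36\right) \left(-6\right) = 2 \left(2 - 6 - 6 + 36\right) \left(-6\right) = 2 \cdot 26 \left(-6\right) = 52 \left(-6\right) = -312$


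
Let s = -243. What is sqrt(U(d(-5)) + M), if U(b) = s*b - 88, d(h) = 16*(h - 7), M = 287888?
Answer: 2*sqrt(83614) ≈ 578.32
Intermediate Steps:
d(h) = -112 + 16*h (d(h) = 16*(-7 + h) = -112 + 16*h)
U(b) = -88 - 243*b (U(b) = -243*b - 88 = -88 - 243*b)
sqrt(U(d(-5)) + M) = sqrt((-88 - 243*(-112 + 16*(-5))) + 287888) = sqrt((-88 - 243*(-112 - 80)) + 287888) = sqrt((-88 - 243*(-192)) + 287888) = sqrt((-88 + 46656) + 287888) = sqrt(46568 + 287888) = sqrt(334456) = 2*sqrt(83614)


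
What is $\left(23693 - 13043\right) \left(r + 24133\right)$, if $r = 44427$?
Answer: $730164000$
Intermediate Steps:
$\left(23693 - 13043\right) \left(r + 24133\right) = \left(23693 - 13043\right) \left(44427 + 24133\right) = 10650 \cdot 68560 = 730164000$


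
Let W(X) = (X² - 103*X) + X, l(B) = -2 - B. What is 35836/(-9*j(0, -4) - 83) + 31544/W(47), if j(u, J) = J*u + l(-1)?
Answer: -47485158/95645 ≈ -496.47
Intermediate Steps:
j(u, J) = -1 + J*u (j(u, J) = J*u + (-2 - 1*(-1)) = J*u + (-2 + 1) = J*u - 1 = -1 + J*u)
W(X) = X² - 102*X
35836/(-9*j(0, -4) - 83) + 31544/W(47) = 35836/(-9*(-1 - 4*0) - 83) + 31544/((47*(-102 + 47))) = 35836/(-9*(-1 + 0) - 83) + 31544/((47*(-55))) = 35836/(-9*(-1) - 83) + 31544/(-2585) = 35836/(9 - 83) + 31544*(-1/2585) = 35836/(-74) - 31544/2585 = 35836*(-1/74) - 31544/2585 = -17918/37 - 31544/2585 = -47485158/95645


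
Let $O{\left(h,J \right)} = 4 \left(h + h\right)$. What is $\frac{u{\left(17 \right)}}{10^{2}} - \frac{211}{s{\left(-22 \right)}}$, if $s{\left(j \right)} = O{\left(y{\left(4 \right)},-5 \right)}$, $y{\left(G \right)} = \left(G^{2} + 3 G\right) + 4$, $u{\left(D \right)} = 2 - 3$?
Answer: $- \frac{5339}{6400} \approx -0.83422$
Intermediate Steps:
$u{\left(D \right)} = -1$ ($u{\left(D \right)} = 2 - 3 = -1$)
$y{\left(G \right)} = 4 + G^{2} + 3 G$
$O{\left(h,J \right)} = 8 h$ ($O{\left(h,J \right)} = 4 \cdot 2 h = 8 h$)
$s{\left(j \right)} = 256$ ($s{\left(j \right)} = 8 \left(4 + 4^{2} + 3 \cdot 4\right) = 8 \left(4 + 16 + 12\right) = 8 \cdot 32 = 256$)
$\frac{u{\left(17 \right)}}{10^{2}} - \frac{211}{s{\left(-22 \right)}} = - \frac{1}{10^{2}} - \frac{211}{256} = - \frac{1}{100} - \frac{211}{256} = - \frac{5339}{6400}$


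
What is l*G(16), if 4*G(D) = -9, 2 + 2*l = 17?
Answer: -135/8 ≈ -16.875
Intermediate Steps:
l = 15/2 (l = -1 + (½)*17 = -1 + 17/2 = 15/2 ≈ 7.5000)
G(D) = -9/4 (G(D) = (¼)*(-9) = -9/4)
l*G(16) = (15/2)*(-9/4) = -135/8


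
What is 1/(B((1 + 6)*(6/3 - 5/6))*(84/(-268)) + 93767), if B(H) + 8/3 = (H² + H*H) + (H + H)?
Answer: 402/37675805 ≈ 1.0670e-5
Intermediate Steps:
B(H) = -8/3 + 2*H + 2*H² (B(H) = -8/3 + ((H² + H*H) + (H + H)) = -8/3 + ((H² + H²) + 2*H) = -8/3 + (2*H² + 2*H) = -8/3 + (2*H + 2*H²) = -8/3 + 2*H + 2*H²)
1/(B((1 + 6)*(6/3 - 5/6))*(84/(-268)) + 93767) = 1/((-8/3 + 2*((1 + 6)*(6/3 - 5/6)) + 2*((1 + 6)*(6/3 - 5/6))²)*(84/(-268)) + 93767) = 1/((-8/3 + 2*(7*(6*(⅓) - 5*⅙)) + 2*(7*(6*(⅓) - 5*⅙))²)*(84*(-1/268)) + 93767) = 1/((-8/3 + 2*(7*(2 - ⅚)) + 2*(7*(2 - ⅚))²)*(-21/67) + 93767) = 1/((-8/3 + 2*(7*(7/6)) + 2*(7*(7/6))²)*(-21/67) + 93767) = 1/((-8/3 + 2*(49/6) + 2*(49/6)²)*(-21/67) + 93767) = 1/((-8/3 + 49/3 + 2*(2401/36))*(-21/67) + 93767) = 1/((-8/3 + 49/3 + 2401/18)*(-21/67) + 93767) = 1/((2647/18)*(-21/67) + 93767) = 1/(-18529/402 + 93767) = 1/(37675805/402) = 402/37675805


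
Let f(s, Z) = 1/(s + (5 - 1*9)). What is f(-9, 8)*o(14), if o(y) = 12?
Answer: -12/13 ≈ -0.92308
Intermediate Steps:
f(s, Z) = 1/(-4 + s) (f(s, Z) = 1/(s + (5 - 9)) = 1/(s - 4) = 1/(-4 + s))
f(-9, 8)*o(14) = 12/(-4 - 9) = 12/(-13) = -1/13*12 = -12/13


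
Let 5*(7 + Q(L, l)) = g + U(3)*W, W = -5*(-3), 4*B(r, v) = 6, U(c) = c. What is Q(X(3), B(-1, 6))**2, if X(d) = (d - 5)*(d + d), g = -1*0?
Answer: 4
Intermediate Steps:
g = 0
B(r, v) = 3/2 (B(r, v) = (1/4)*6 = 3/2)
W = 15
X(d) = 2*d*(-5 + d) (X(d) = (-5 + d)*(2*d) = 2*d*(-5 + d))
Q(L, l) = 2 (Q(L, l) = -7 + (0 + 3*15)/5 = -7 + (0 + 45)/5 = -7 + (1/5)*45 = -7 + 9 = 2)
Q(X(3), B(-1, 6))**2 = 2**2 = 4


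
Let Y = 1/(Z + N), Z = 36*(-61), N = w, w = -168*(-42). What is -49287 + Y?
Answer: -239534819/4860 ≈ -49287.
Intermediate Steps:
w = 7056
N = 7056
Z = -2196
Y = 1/4860 (Y = 1/(-2196 + 7056) = 1/4860 ≈ 0.00020576)
-49287 + Y = -49287 + 1/4860 = -239534819/4860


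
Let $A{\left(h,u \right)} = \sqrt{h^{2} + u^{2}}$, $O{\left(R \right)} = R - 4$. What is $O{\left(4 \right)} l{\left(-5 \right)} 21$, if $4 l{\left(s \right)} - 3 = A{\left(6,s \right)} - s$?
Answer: $0$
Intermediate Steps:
$O{\left(R \right)} = -4 + R$
$l{\left(s \right)} = \frac{3}{4} - \frac{s}{4} + \frac{\sqrt{36 + s^{2}}}{4}$ ($l{\left(s \right)} = \frac{3}{4} + \frac{\sqrt{6^{2} + s^{2}} - s}{4} = \frac{3}{4} + \frac{\sqrt{36 + s^{2}} - s}{4} = \frac{3}{4} - \left(- \frac{\sqrt{36 + s^{2}}}{4} + \frac{s}{4}\right) = \frac{3}{4} - \frac{s}{4} + \frac{\sqrt{36 + s^{2}}}{4}$)
$O{\left(4 \right)} l{\left(-5 \right)} 21 = \left(-4 + 4\right) \left(\frac{3}{4} - - \frac{5}{4} + \frac{\sqrt{36 + \left(-5\right)^{2}}}{4}\right) 21 = 0 \left(\frac{3}{4} + \frac{5}{4} + \frac{\sqrt{36 + 25}}{4}\right) 21 = 0 \left(\frac{3}{4} + \frac{5}{4} + \frac{\sqrt{61}}{4}\right) 21 = 0 \left(2 + \frac{\sqrt{61}}{4}\right) 21 = 0 \cdot 21 = 0$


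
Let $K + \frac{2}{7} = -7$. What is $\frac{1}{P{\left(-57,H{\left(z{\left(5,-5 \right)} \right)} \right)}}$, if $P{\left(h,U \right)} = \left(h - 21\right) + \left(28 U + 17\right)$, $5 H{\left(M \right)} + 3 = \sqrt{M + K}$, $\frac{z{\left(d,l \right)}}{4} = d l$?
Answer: $- \frac{1945}{235433} - \frac{20 i \sqrt{5257}}{235433} \approx -0.0082614 - 0.0061593 i$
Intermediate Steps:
$K = - \frac{51}{7}$ ($K = - \frac{2}{7} - 7 = - \frac{51}{7} \approx -7.2857$)
$z{\left(d,l \right)} = 4 d l$
$H{\left(M \right)} = - \frac{3}{5} + \frac{\sqrt{- \frac{51}{7} + M}}{5}$ ($H{\left(M \right)} = - \frac{3}{5} + \frac{\sqrt{M - \frac{51}{7}}}{5} = - \frac{3}{5} + \frac{\sqrt{- \frac{51}{7} + M}}{5}$)
$P{\left(h,U \right)} = -4 + h + 28 U$ ($P{\left(h,U \right)} = \left(-21 + h\right) + \left(17 + 28 U\right) = -4 + h + 28 U$)
$\frac{1}{P{\left(-57,H{\left(z{\left(5,-5 \right)} \right)} \right)}} = \frac{1}{-4 - 57 + 28 \left(- \frac{3}{5} + \frac{\sqrt{-357 + 49 \cdot 4 \cdot 5 \left(-5\right)}}{35}\right)} = \frac{1}{-4 - 57 + 28 \left(- \frac{3}{5} + \frac{\sqrt{-357 + 49 \left(-100\right)}}{35}\right)} = \frac{1}{-4 - 57 + 28 \left(- \frac{3}{5} + \frac{\sqrt{-357 - 4900}}{35}\right)} = \frac{1}{-4 - 57 + 28 \left(- \frac{3}{5} + \frac{\sqrt{-5257}}{35}\right)} = \frac{1}{-4 - 57 + 28 \left(- \frac{3}{5} + \frac{i \sqrt{5257}}{35}\right)} = \frac{1}{-4 - 57 - \left(\frac{84}{5} - \frac{4 i \sqrt{5257}}{5}\right)} = \frac{1}{- \frac{389}{5} + \frac{4 i \sqrt{5257}}{5}}$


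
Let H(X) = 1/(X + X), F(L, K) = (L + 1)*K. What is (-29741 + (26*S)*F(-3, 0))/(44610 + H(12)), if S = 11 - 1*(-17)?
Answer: -713784/1070641 ≈ -0.66669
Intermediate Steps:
F(L, K) = K*(1 + L) (F(L, K) = (1 + L)*K = K*(1 + L))
H(X) = 1/(2*X)
S = 28 (S = 11 + 17 = 28)
(-29741 + (26*S)*F(-3, 0))/(44610 + H(12)) = (-29741 + (26*28)*(0*(1 - 3)))/(44610 + (½)/12) = (-29741 + 728*(0*(-2)))/(44610 + (½)*(1/12)) = (-29741 + 728*0)/(44610 + 1/24) = (-29741 + 0)/(1070641/24) = -29741*24/1070641 = -713784/1070641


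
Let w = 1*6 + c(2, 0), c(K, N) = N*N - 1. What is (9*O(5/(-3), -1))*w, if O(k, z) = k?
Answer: -75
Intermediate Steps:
c(K, N) = -1 + N**2 (c(K, N) = N**2 - 1 = -1 + N**2)
w = 5 (w = 1*6 + (-1 + 0**2) = 6 + (-1 + 0) = 6 - 1 = 5)
(9*O(5/(-3), -1))*w = (9*(5/(-3)))*5 = (9*(5*(-1/3)))*5 = (9*(-5/3))*5 = -15*5 = -75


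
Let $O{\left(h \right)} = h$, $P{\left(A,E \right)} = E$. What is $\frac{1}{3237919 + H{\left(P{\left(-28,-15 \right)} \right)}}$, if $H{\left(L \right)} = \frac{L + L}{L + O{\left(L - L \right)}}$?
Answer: $\frac{1}{3237921} \approx 3.0884 \cdot 10^{-7}$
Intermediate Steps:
$H{\left(L \right)} = 2$ ($H{\left(L \right)} = \frac{L + L}{L + \left(L - L\right)} = \frac{2 L}{L + 0} = \frac{2 L}{L} = 2$)
$\frac{1}{3237919 + H{\left(P{\left(-28,-15 \right)} \right)}} = \frac{1}{3237919 + 2} = \frac{1}{3237921}$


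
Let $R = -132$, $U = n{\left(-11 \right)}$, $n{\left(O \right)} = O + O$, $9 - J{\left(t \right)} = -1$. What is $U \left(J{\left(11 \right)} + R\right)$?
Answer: $2684$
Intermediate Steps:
$J{\left(t \right)} = 10$ ($J{\left(t \right)} = 9 - -1 = 9 + 1 = 10$)
$n{\left(O \right)} = 2 O$
$U = -22$ ($U = 2 \left(-11\right) = -22$)
$U \left(J{\left(11 \right)} + R\right) = - 22 \left(10 - 132\right) = \left(-22\right) \left(-122\right) = 2684$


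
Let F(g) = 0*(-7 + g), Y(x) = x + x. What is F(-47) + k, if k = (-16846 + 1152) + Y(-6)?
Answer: -15706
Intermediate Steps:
Y(x) = 2*x
k = -15706 (k = (-16846 + 1152) + 2*(-6) = -15694 - 12 = -15706)
F(g) = 0
F(-47) + k = 0 - 15706 = -15706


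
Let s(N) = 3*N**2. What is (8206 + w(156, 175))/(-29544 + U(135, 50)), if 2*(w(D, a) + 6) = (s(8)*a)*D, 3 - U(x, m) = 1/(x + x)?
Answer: -709830000/7976071 ≈ -88.995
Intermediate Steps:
U(x, m) = 3 - 1/(2*x) (U(x, m) = 3 - 1/(x + x) = 3 - 1/(2*x))
w(D, a) = -6 + 96*D*a (w(D, a) = -6 + (((3*8**2)*a)*D)/2 = -6 + (((3*64)*a)*D)/2 = -6 + ((192*a)*D)/2 = -6 + (192*D*a)/2 = -6 + 96*D*a)
(8206 + w(156, 175))/(-29544 + U(135, 50)) = (8206 + (-6 + 96*156*175))/(-29544 + (3 - 1/2/135)) = (8206 + (-6 + 2620800))/(-29544 + (3 - 1/2*1/135)) = (8206 + 2620794)/(-29544 + (3 - 1/270)) = 2629000/(-29544 + 809/270) = 2629000/(-7976071/270) = 2629000*(-270/7976071) = -709830000/7976071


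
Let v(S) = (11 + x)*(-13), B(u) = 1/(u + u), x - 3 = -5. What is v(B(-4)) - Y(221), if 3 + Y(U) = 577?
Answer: -691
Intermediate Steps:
x = -2 (x = 3 - 5 = -2)
B(u) = 1/(2*u)
v(S) = -117 (v(S) = (11 - 2)*(-13) = 9*(-13) = -117)
Y(U) = 574 (Y(U) = -3 + 577 = 574)
v(B(-4)) - Y(221) = -117 - 1*574 = -117 - 574 = -691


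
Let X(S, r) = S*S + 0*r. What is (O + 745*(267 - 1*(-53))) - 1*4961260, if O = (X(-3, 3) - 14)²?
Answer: -4722835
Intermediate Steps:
X(S, r) = S² (X(S, r) = S² + 0 = S²)
O = 25 (O = ((-3)² - 14)² = (9 - 14)² = (-5)² = 25)
(O + 745*(267 - 1*(-53))) - 1*4961260 = (25 + 745*(267 - 1*(-53))) - 1*4961260 = (25 + 745*(267 + 53)) - 4961260 = (25 + 745*320) - 4961260 = (25 + 238400) - 4961260 = 238425 - 4961260 = -4722835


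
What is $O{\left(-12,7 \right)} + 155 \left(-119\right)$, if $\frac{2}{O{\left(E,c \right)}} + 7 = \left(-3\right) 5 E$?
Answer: $- \frac{3190983}{173} \approx -18445.0$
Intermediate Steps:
$O{\left(E,c \right)} = \frac{2}{-7 - 15 E}$ ($O{\left(E,c \right)} = \frac{2}{-7 + \left(-3\right) 5 E} = \frac{2}{-7 - 15 E}$)
$O{\left(-12,7 \right)} + 155 \left(-119\right) = - \frac{2}{7 + 15 \left(-12\right)} + 155 \left(-119\right) = - \frac{2}{7 - 180} - 18445 = - \frac{2}{-173} - 18445 = \left(-2\right) \left(- \frac{1}{173}\right) - 18445 = \frac{2}{173} - 18445 = - \frac{3190983}{173}$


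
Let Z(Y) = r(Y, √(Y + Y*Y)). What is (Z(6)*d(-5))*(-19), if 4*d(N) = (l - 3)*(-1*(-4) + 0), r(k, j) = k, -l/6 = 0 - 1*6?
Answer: -3762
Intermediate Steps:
l = 36 (l = -6*(0 - 1*6) = -6*(0 - 6) = -6*(-6) = 36)
Z(Y) = Y
d(N) = 33 (d(N) = ((36 - 3)*(-1*(-4) + 0))/4 = (33*(4 + 0))/4 = (33*4)/4 = (¼)*132 = 33)
(Z(6)*d(-5))*(-19) = (6*33)*(-19) = 198*(-19) = -3762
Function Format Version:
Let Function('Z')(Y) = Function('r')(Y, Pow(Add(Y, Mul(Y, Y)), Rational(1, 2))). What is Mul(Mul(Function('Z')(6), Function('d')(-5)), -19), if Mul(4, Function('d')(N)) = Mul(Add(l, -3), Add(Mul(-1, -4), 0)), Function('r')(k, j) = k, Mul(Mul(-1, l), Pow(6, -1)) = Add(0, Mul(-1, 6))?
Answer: -3762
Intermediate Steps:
l = 36 (l = Mul(-6, Add(0, Mul(-1, 6))) = Mul(-6, Add(0, -6)) = Mul(-6, -6) = 36)
Function('Z')(Y) = Y
Function('d')(N) = 33 (Function('d')(N) = Mul(Rational(1, 4), Mul(Add(36, -3), Add(Mul(-1, -4), 0))) = Mul(Rational(1, 4), Mul(33, Add(4, 0))) = Mul(Rational(1, 4), Mul(33, 4)) = Mul(Rational(1, 4), 132) = 33)
Mul(Mul(Function('Z')(6), Function('d')(-5)), -19) = Mul(Mul(6, 33), -19) = Mul(198, -19) = -3762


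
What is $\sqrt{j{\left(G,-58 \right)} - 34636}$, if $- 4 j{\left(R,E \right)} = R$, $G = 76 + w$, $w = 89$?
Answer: $\frac{i \sqrt{138709}}{2} \approx 186.22 i$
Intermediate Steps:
$G = 165$ ($G = 76 + 89 = 165$)
$j{\left(R,E \right)} = - \frac{R}{4}$
$\sqrt{j{\left(G,-58 \right)} - 34636} = \sqrt{\left(- \frac{1}{4}\right) 165 - 34636} = \sqrt{- \frac{165}{4} - 34636} = \sqrt{- \frac{138709}{4}} = \frac{i \sqrt{138709}}{2}$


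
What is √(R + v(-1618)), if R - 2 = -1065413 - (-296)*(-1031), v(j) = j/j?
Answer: I*√1370586 ≈ 1170.7*I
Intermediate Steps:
v(j) = 1
R = -1370587 (R = 2 + (-1065413 - (-296)*(-1031)) = 2 + (-1065413 - 1*305176) = 2 + (-1065413 - 305176) = 2 - 1370589 = -1370587)
√(R + v(-1618)) = √(-1370587 + 1) = √(-1370586) = I*√1370586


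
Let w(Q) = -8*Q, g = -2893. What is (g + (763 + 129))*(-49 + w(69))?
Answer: 1202601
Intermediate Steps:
(g + (763 + 129))*(-49 + w(69)) = (-2893 + (763 + 129))*(-49 - 8*69) = (-2893 + 892)*(-49 - 552) = -2001*(-601) = 1202601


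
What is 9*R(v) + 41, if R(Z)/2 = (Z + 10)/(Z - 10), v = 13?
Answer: 179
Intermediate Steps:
R(Z) = 2*(10 + Z)/(-10 + Z) (R(Z) = 2*((Z + 10)/(Z - 10)) = 2*((10 + Z)/(-10 + Z)) = 2*(10 + Z)/(-10 + Z))
9*R(v) + 41 = 9*(2*(10 + 13)/(-10 + 13)) + 41 = 9*(2*23/3) + 41 = 9*(2*(1/3)*23) + 41 = 9*(46/3) + 41 = 138 + 41 = 179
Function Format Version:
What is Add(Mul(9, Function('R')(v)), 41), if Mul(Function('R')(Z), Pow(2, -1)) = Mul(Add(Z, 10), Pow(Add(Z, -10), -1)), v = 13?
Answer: 179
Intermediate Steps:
Function('R')(Z) = Mul(2, Pow(Add(-10, Z), -1), Add(10, Z)) (Function('R')(Z) = Mul(2, Mul(Add(Z, 10), Pow(Add(Z, -10), -1))) = Mul(2, Mul(Add(10, Z), Pow(Add(-10, Z), -1))) = Mul(2, Mul(Pow(Add(-10, Z), -1), Add(10, Z))) = Mul(2, Pow(Add(-10, Z), -1), Add(10, Z)))
Add(Mul(9, Function('R')(v)), 41) = Add(Mul(9, Mul(2, Pow(Add(-10, 13), -1), Add(10, 13))), 41) = Add(Mul(9, Mul(2, Pow(3, -1), 23)), 41) = Add(Mul(9, Mul(2, Rational(1, 3), 23)), 41) = Add(Mul(9, Rational(46, 3)), 41) = Add(138, 41) = 179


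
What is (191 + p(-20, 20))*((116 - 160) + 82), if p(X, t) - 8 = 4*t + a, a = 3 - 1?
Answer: 10678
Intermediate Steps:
a = 2
p(X, t) = 10 + 4*t (p(X, t) = 8 + (4*t + 2) = 8 + (2 + 4*t) = 10 + 4*t)
(191 + p(-20, 20))*((116 - 160) + 82) = (191 + (10 + 4*20))*((116 - 160) + 82) = (191 + (10 + 80))*(-44 + 82) = (191 + 90)*38 = 281*38 = 10678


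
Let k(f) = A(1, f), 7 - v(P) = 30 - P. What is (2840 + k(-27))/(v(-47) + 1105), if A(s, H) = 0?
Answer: 568/207 ≈ 2.7440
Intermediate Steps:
v(P) = -23 + P (v(P) = 7 - (30 - P) = 7 + (-30 + P) = -23 + P)
k(f) = 0
(2840 + k(-27))/(v(-47) + 1105) = (2840 + 0)/((-23 - 47) + 1105) = 2840/(-70 + 1105) = 2840/1035 = 2840*(1/1035) = 568/207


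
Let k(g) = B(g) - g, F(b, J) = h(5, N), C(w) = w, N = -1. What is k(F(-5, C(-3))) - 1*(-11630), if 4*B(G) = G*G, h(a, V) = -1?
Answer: 46525/4 ≈ 11631.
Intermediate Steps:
B(G) = G²/4 (B(G) = (G*G)/4 = G²/4)
F(b, J) = -1
k(g) = -g + g²/4 (k(g) = g²/4 - g = -g + g²/4)
k(F(-5, C(-3))) - 1*(-11630) = (¼)*(-1)*(-4 - 1) - 1*(-11630) = (¼)*(-1)*(-5) + 11630 = 5/4 + 11630 = 46525/4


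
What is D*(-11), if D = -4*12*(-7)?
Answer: -3696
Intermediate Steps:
D = 336 (D = -48*(-7) = 336)
D*(-11) = 336*(-11) = -3696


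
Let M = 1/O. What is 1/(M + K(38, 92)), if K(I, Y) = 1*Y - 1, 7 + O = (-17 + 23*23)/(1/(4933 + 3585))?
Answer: 4361209/396870020 ≈ 0.010989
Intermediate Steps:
O = 4361209 (O = -7 + (-17 + 23*23)/(1/(4933 + 3585)) = -7 + (-17 + 529)/(1/8518) = -7 + 512/(1/8518) = -7 + 512*8518 = -7 + 4361216 = 4361209)
K(I, Y) = -1 + Y (K(I, Y) = Y - 1 = -1 + Y)
M = 1/4361209 ≈ 2.2929e-7
1/(M + K(38, 92)) = 1/(1/4361209 + (-1 + 92)) = 1/(1/4361209 + 91) = 1/(396870020/4361209) = 4361209/396870020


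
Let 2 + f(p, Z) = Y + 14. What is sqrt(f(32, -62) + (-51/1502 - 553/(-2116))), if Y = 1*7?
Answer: sqrt(22946466299)/34546 ≈ 4.3849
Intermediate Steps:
Y = 7
f(p, Z) = 19 (f(p, Z) = -2 + (7 + 14) = -2 + 21 = 19)
sqrt(f(32, -62) + (-51/1502 - 553/(-2116))) = sqrt(19 + (-51/1502 - 553/(-2116))) = sqrt(19 + (-51*1/1502 - 553*(-1/2116))) = sqrt(19 + (-51/1502 + 553/2116)) = sqrt(19 + 361345/1589116) = sqrt(30554549/1589116) = sqrt(22946466299)/34546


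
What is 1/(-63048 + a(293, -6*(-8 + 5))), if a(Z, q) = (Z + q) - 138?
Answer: -1/62875 ≈ -1.5905e-5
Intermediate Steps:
a(Z, q) = -138 + Z + q
1/(-63048 + a(293, -6*(-8 + 5))) = 1/(-63048 + (-138 + 293 - 6*(-8 + 5))) = 1/(-63048 + (-138 + 293 - 6*(-3))) = 1/(-63048 + (-138 + 293 + 18)) = 1/(-63048 + 173) = 1/(-62875) = -1/62875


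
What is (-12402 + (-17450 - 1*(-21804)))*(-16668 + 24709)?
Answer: -64713968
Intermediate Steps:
(-12402 + (-17450 - 1*(-21804)))*(-16668 + 24709) = (-12402 + (-17450 + 21804))*8041 = (-12402 + 4354)*8041 = -8048*8041 = -64713968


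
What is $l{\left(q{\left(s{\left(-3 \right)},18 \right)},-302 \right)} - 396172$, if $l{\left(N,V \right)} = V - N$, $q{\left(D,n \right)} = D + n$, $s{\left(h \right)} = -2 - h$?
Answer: $-396493$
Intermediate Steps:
$l{\left(q{\left(s{\left(-3 \right)},18 \right)},-302 \right)} - 396172 = \left(-302 - \left(\left(-2 - -3\right) + 18\right)\right) - 396172 = \left(-302 - \left(\left(-2 + 3\right) + 18\right)\right) - 396172 = \left(-302 - \left(1 + 18\right)\right) - 396172 = \left(-302 - 19\right) - 396172 = -321 - 396172 = -396493$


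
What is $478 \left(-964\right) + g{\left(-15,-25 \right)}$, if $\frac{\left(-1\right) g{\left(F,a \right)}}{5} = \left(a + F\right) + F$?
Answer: $-460517$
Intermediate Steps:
$g{\left(F,a \right)} = - 10 F - 5 a$ ($g{\left(F,a \right)} = - 5 \left(\left(a + F\right) + F\right) = - 5 \left(\left(F + a\right) + F\right) = - 5 \left(a + 2 F\right) = - 10 F - 5 a$)
$478 \left(-964\right) + g{\left(-15,-25 \right)} = 478 \left(-964\right) - -275 = -460792 + \left(150 + 125\right) = -460792 + 275 = -460517$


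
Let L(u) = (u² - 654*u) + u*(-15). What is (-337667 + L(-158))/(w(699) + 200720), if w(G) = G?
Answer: -207001/201419 ≈ -1.0277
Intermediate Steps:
L(u) = u² - 669*u (L(u) = (u² - 654*u) - 15*u = u² - 669*u)
(-337667 + L(-158))/(w(699) + 200720) = (-337667 - 158*(-669 - 158))/(699 + 200720) = (-337667 - 158*(-827))/201419 = (-337667 + 130666)*(1/201419) = -207001*1/201419 = -207001/201419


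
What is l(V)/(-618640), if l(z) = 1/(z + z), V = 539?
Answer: -1/666893920 ≈ -1.4995e-9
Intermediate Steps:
l(z) = 1/(2*z)
l(V)/(-618640) = ((½)/539)/(-618640) = ((½)*(1/539))*(-1/618640) = (1/1078)*(-1/618640) = -1/666893920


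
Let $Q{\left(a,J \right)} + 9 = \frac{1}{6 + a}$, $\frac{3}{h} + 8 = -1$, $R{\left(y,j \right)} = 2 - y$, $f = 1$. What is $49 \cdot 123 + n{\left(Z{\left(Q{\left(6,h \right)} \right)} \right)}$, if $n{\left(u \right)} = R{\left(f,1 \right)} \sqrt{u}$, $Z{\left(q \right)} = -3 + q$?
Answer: $6027 + \frac{i \sqrt{429}}{6} \approx 6027.0 + 3.4521 i$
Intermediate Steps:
$h = - \frac{1}{3}$ ($h = \frac{3}{-8 - 1} = \frac{3}{-9} = 3 \left(- \frac{1}{9}\right) = - \frac{1}{3} \approx -0.33333$)
$Q{\left(a,J \right)} = -9 + \frac{1}{6 + a}$
$n{\left(u \right)} = \sqrt{u}$ ($n{\left(u \right)} = \left(2 - 1\right) \sqrt{u} = 1 \sqrt{u} = \sqrt{u}$)
$49 \cdot 123 + n{\left(Z{\left(Q{\left(6,h \right)} \right)} \right)} = 49 \cdot 123 + \sqrt{-3 + \frac{-53 - 54}{6 + 6}} = 6027 + \sqrt{-3 + \frac{-53 - 54}{12}} = 6027 + \sqrt{-3 + \frac{1}{12} \left(-107\right)} = 6027 + \sqrt{-3 - \frac{107}{12}} = 6027 + \sqrt{- \frac{143}{12}} = 6027 + \frac{i \sqrt{429}}{6}$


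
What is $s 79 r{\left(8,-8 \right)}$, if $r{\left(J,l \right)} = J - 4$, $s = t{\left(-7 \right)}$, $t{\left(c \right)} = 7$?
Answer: $2212$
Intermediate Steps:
$s = 7$
$r{\left(J,l \right)} = -4 + J$
$s 79 r{\left(8,-8 \right)} = 7 \cdot 79 \left(-4 + 8\right) = 553 \cdot 4 = 2212$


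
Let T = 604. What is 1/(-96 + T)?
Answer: 1/508 ≈ 0.0019685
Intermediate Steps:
1/(-96 + T) = 1/(-96 + 604) = 1/508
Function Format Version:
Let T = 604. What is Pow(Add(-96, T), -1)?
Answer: Rational(1, 508) ≈ 0.0019685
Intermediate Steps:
Pow(Add(-96, T), -1) = Pow(Add(-96, 604), -1) = Pow(508, -1) = Rational(1, 508)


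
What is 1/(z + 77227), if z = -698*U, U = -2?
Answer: 1/78623 ≈ 1.2719e-5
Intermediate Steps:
z = 1396 (z = -698*(-2) = 1396)
1/(z + 77227) = 1/(1396 + 77227) = 1/78623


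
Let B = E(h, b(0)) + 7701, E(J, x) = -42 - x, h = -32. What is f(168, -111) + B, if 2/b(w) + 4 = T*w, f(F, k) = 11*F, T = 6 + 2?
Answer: 19015/2 ≈ 9507.5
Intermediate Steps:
T = 8
b(w) = 2/(-4 + 8*w)
B = 15319/2 (B = (-42 - 1/(2*(-1 + 2*0))) + 7701 = (-42 - 1/(2*(-1 + 0))) + 7701 = (-42 - 1/(2*(-1))) + 7701 = (-42 - (-1)/2) + 7701 = (-42 - 1*(-1/2)) + 7701 = (-42 + 1/2) + 7701 = -83/2 + 7701 = 15319/2 ≈ 7659.5)
f(168, -111) + B = 11*168 + 15319/2 = 1848 + 15319/2 = 19015/2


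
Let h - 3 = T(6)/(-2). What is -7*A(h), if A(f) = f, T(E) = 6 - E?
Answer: -21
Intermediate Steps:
h = 3 (h = 3 + (6 - 1*6)/(-2) = 3 + (6 - 6)*(-1/2) = 3 + 0*(-1/2) = 3 + 0 = 3)
-7*A(h) = -7*3 = -21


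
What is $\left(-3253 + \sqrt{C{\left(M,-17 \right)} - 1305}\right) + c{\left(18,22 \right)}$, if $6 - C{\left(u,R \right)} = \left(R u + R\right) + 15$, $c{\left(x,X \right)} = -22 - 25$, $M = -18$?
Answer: $-3300 + i \sqrt{1603} \approx -3300.0 + 40.037 i$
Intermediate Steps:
$c{\left(x,X \right)} = -47$
$C{\left(u,R \right)} = -9 - R - R u$ ($C{\left(u,R \right)} = 6 - \left(\left(R u + R\right) + 15\right) = 6 - \left(\left(R + R u\right) + 15\right) = 6 - \left(15 + R + R u\right) = -9 - R - R u$)
$\left(-3253 + \sqrt{C{\left(M,-17 \right)} - 1305}\right) + c{\left(18,22 \right)} = \left(-3253 + \sqrt{\left(-9 - -17 - \left(-17\right) \left(-18\right)\right) - 1305}\right) - 47 = \left(-3253 + \sqrt{\left(-9 + 17 - 306\right) - 1305}\right) - 47 = \left(-3253 + \sqrt{-298 - 1305}\right) - 47 = \left(-3253 + \sqrt{-1603}\right) - 47 = \left(-3253 + i \sqrt{1603}\right) - 47 = -3300 + i \sqrt{1603}$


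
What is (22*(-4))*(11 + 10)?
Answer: -1848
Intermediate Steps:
(22*(-4))*(11 + 10) = -88*21 = -1848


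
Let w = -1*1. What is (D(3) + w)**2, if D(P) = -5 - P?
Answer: 81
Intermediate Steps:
w = -1
(D(3) + w)**2 = ((-5 - 1*3) - 1)**2 = ((-5 - 3) - 1)**2 = (-8 - 1)**2 = (-9)**2 = 81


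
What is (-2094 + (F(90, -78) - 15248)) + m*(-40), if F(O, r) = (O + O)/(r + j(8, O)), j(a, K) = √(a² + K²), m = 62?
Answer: -79261/4 + 9*√2041/52 ≈ -19807.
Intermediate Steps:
j(a, K) = √(K² + a²)
F(O, r) = 2*O/(r + √(64 + O²)) (F(O, r) = (O + O)/(r + √(O² + 8²)) = (2*O)/(r + √(O² + 64)) = (2*O)/(r + √(64 + O²)) = 2*O/(r + √(64 + O²)))
(-2094 + (F(90, -78) - 15248)) + m*(-40) = (-2094 + (2*90/(-78 + √(64 + 90²)) - 15248)) + 62*(-40) = (-2094 + (2*90/(-78 + √(64 + 8100)) - 15248)) - 2480 = (-2094 + (2*90/(-78 + √8164) - 15248)) - 2480 = (-2094 + (2*90/(-78 + 2*√2041) - 15248)) - 2480 = (-2094 + (180/(-78 + 2*√2041) - 15248)) - 2480 = (-2094 + (-15248 + 180/(-78 + 2*√2041))) - 2480 = (-17342 + 180/(-78 + 2*√2041)) - 2480 = -19822 + 180/(-78 + 2*√2041)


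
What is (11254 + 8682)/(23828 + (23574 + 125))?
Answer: 19936/47527 ≈ 0.41947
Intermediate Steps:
(11254 + 8682)/(23828 + (23574 + 125)) = 19936/(23828 + 23699) = 19936/47527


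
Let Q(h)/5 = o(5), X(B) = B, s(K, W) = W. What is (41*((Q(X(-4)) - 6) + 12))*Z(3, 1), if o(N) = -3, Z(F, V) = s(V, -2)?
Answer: 738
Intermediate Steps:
Z(F, V) = -2
Q(h) = -15 (Q(h) = 5*(-3) = -15)
(41*((Q(X(-4)) - 6) + 12))*Z(3, 1) = (41*((-15 - 6) + 12))*(-2) = (41*(-21 + 12))*(-2) = (41*(-9))*(-2) = -369*(-2) = 738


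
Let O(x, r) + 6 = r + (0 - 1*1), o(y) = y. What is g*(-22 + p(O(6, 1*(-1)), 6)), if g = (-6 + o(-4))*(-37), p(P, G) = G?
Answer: -5920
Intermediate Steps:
O(x, r) = -7 + r (O(x, r) = -6 + (r + (0 - 1*1)) = -6 + (r + (0 - 1)) = -6 + (r - 1) = -6 + (-1 + r) = -7 + r)
g = 370 (g = (-6 - 4)*(-37) = -10*(-37) = 370)
g*(-22 + p(O(6, 1*(-1)), 6)) = 370*(-22 + 6) = 370*(-16) = -5920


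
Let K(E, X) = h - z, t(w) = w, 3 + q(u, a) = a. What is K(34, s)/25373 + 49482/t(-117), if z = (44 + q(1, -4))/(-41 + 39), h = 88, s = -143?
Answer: -278998739/659698 ≈ -422.92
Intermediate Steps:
q(u, a) = -3 + a
z = -37/2 (z = (44 + (-3 - 4))/(-41 + 39) = (44 - 7)/(-2) = 37*(-1/2) = -37/2 ≈ -18.500)
K(E, X) = 213/2 (K(E, X) = 88 - 1*(-37/2) = 88 + 37/2 = 213/2)
K(34, s)/25373 + 49482/t(-117) = (213/2)/25373 + 49482/(-117) = (213/2)*(1/25373) + 49482*(-1/117) = 213/50746 - 5498/13 = -278998739/659698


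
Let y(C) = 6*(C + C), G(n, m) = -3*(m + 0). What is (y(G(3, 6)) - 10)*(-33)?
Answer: 7458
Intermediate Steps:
G(n, m) = -3*m
y(C) = 12*C (y(C) = 6*(2*C) = 12*C)
(y(G(3, 6)) - 10)*(-33) = (12*(-3*6) - 10)*(-33) = (12*(-18) - 10)*(-33) = (-216 - 10)*(-33) = -226*(-33) = 7458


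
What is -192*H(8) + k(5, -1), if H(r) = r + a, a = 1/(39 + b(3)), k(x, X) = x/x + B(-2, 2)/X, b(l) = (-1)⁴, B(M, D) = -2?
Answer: -7689/5 ≈ -1537.8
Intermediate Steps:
b(l) = 1
k(x, X) = 1 - 2/X (k(x, X) = x/x - 2/X = 1 - 2/X)
a = 1/40 (a = 1/(39 + 1) = 1/40 ≈ 0.025000)
H(r) = 1/40 + r (H(r) = r + 1/40 = 1/40 + r)
-192*H(8) + k(5, -1) = -192*(1/40 + 8) + (-2 - 1)/(-1) = -192*321/40 - 1*(-3) = -7704/5 + 3 = -7689/5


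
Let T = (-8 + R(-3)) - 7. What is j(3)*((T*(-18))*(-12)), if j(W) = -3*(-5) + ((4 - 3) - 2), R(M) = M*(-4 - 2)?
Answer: 9072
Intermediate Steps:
R(M) = -6*M (R(M) = M*(-6) = -6*M)
T = 3 (T = (-8 - 6*(-3)) - 7 = (-8 + 18) - 7 = 10 - 7 = 3)
j(W) = 14 (j(W) = 15 + (1 - 2) = 15 - 1 = 14)
j(3)*((T*(-18))*(-12)) = 14*((3*(-18))*(-12)) = 14*(-54*(-12)) = 14*648 = 9072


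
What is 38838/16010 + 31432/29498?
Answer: 412217411/118065745 ≈ 3.4914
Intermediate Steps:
38838/16010 + 31432/29498 = 38838*(1/16010) + 31432*(1/29498) = 19419/8005 + 15716/14749 = 412217411/118065745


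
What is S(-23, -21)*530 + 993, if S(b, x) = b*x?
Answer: 256983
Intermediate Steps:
S(-23, -21)*530 + 993 = -23*(-21)*530 + 993 = 483*530 + 993 = 255990 + 993 = 256983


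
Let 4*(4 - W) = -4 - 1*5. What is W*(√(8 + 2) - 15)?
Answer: -375/4 + 25*√10/4 ≈ -73.986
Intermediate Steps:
W = 25/4 (W = 4 - (-4 - 1*5)/4 = 4 - (-4 - 5)/4 = 4 - ¼*(-9) = 4 + 9/4 = 25/4 ≈ 6.2500)
W*(√(8 + 2) - 15) = 25*(√(8 + 2) - 15)/4 = 25*(√10 - 15)/4 = 25*(-15 + √10)/4 = -375/4 + 25*√10/4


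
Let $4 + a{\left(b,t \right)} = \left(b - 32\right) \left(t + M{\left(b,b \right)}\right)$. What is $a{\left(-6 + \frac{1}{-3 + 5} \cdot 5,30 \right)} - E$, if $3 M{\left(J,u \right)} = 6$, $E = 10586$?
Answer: $-11726$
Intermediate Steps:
$M{\left(J,u \right)} = 2$ ($M{\left(J,u \right)} = \frac{1}{3} \cdot 6 = 2$)
$a{\left(b,t \right)} = -4 + \left(-32 + b\right) \left(2 + t\right)$ ($a{\left(b,t \right)} = -4 + \left(b - 32\right) \left(t + 2\right) = -4 + \left(b - 32\right) \left(2 + t\right) = -4 + \left(-32 + b\right) \left(2 + t\right)$)
$a{\left(-6 + \frac{1}{-3 + 5} \cdot 5,30 \right)} - E = \left(-68 - 960 + 2 \left(-6 + \frac{1}{-3 + 5} \cdot 5\right) + \left(-6 + \frac{1}{-3 + 5} \cdot 5\right) 30\right) - 10586 = \left(-68 - 960 + 2 \left(-6 + \frac{1}{2} \cdot 5\right) + \left(-6 + \frac{1}{2} \cdot 5\right) 30\right) - 10586 = \left(-68 - 960 + 2 \left(-6 + \frac{5}{2}\right) + \left(-6 + \frac{5}{2}\right) 30\right) - 10586 = \left(-68 - 960 + 2 \left(- \frac{7}{2}\right) - 105\right) - 10586 = \left(-68 - 960 - 7 - 105\right) - 10586 = -1140 - 10586 = -11726$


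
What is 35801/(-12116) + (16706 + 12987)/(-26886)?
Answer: -661153037/162875388 ≈ -4.0593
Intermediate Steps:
35801/(-12116) + (16706 + 12987)/(-26886) = 35801*(-1/12116) + 29693*(-1/26886) = -35801/12116 - 29693/26886 = -661153037/162875388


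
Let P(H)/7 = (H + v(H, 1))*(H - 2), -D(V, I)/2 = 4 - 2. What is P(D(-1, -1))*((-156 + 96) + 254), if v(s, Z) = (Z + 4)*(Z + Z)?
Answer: -48888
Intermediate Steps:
D(V, I) = -4 (D(V, I) = -2*(4 - 2) = -2*2 = -4)
v(s, Z) = 2*Z*(4 + Z) (v(s, Z) = (4 + Z)*(2*Z) = 2*Z*(4 + Z))
P(H) = 7*(-2 + H)*(10 + H) (P(H) = 7*((H + 2*1*(4 + 1))*(H - 2)) = 7*((H + 2*1*5)*(-2 + H)) = 7*((H + 10)*(-2 + H)) = 7*((10 + H)*(-2 + H)) = 7*((-2 + H)*(10 + H)) = 7*(-2 + H)*(10 + H))
P(D(-1, -1))*((-156 + 96) + 254) = (-140 + 7*(-4)² + 56*(-4))*((-156 + 96) + 254) = (-140 + 7*16 - 224)*(-60 + 254) = (-140 + 112 - 224)*194 = -252*194 = -48888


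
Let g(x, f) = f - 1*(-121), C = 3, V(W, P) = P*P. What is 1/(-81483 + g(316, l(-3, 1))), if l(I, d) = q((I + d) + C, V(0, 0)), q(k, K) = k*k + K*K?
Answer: -1/81361 ≈ -1.2291e-5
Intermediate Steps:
V(W, P) = P²
q(k, K) = K² + k² (q(k, K) = k² + K² = K² + k²)
l(I, d) = (3 + I + d)² (l(I, d) = (0²)² + ((I + d) + 3)² = 0² + (3 + I + d)² = 0 + (3 + I + d)² = (3 + I + d)²)
g(x, f) = 121 + f (g(x, f) = f + 121 = 121 + f)
1/(-81483 + g(316, l(-3, 1))) = 1/(-81483 + (121 + (3 - 3 + 1)²)) = 1/(-81483 + (121 + 1²)) = 1/(-81483 + (121 + 1)) = 1/(-81483 + 122) = 1/(-81361) = -1/81361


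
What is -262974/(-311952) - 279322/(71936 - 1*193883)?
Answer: 19867324487/6340268424 ≈ 3.1335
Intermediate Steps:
-262974/(-311952) - 279322/(71936 - 1*193883) = -262974*(-1/311952) - 279322/(71936 - 193883) = 43829/51992 - 279322/(-121947) = 43829/51992 - 279322*(-1/121947) = 43829/51992 + 279322/121947 = 19867324487/6340268424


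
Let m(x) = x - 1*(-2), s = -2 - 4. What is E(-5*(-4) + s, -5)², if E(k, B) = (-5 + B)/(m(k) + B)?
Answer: 100/121 ≈ 0.82645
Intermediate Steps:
s = -6
m(x) = 2 + x (m(x) = x + 2 = 2 + x)
E(k, B) = (-5 + B)/(2 + B + k) (E(k, B) = (-5 + B)/((2 + k) + B) = (-5 + B)/(2 + B + k))
E(-5*(-4) + s, -5)² = ((-5 - 5)/(2 - 5 + (-5*(-4) - 6)))² = (-10/(2 - 5 + (20 - 6)))² = (-10/(2 - 5 + 14))² = (-10/11)² = 100/121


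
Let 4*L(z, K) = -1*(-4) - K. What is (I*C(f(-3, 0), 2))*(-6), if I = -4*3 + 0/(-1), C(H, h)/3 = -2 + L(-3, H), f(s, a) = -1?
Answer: -162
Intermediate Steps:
L(z, K) = 1 - K/4 (L(z, K) = (-1*(-4) - K)/4 = (4 - K)/4 = 1 - K/4)
C(H, h) = -3 - 3*H/4 (C(H, h) = 3*(-2 + (1 - H/4)) = 3*(-1 - H/4) = -3 - 3*H/4)
I = -12 (I = -12 + 0*(-1) = -12 + 0 = -12)
(I*C(f(-3, 0), 2))*(-6) = -12*(-3 - 3/4*(-1))*(-6) = -12*(-3 + 3/4)*(-6) = -12*(-9/4)*(-6) = 27*(-6) = -162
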